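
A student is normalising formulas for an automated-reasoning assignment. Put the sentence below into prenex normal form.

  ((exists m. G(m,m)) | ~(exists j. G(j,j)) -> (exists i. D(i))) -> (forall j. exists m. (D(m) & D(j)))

Rewrite implications/biconditionals: A → B as ¬A ∨ B.
  ~(~((exists m. G(m,m)) | ~(exists j. G(j,j))) | (exists i. D(i))) | (forall j. exists m. (D(m) & D(j)))
Push ¬ through the quantifiers and connectives to reach negation normal form:
  ((exists m. G(m,m)) | (forall j. ~G(j,j))) & (forall i. ~D(i)) | (forall j. exists m. (D(m) & D(j)))
Give each quantifier a distinct variable: j↦u1, m↦v.
  ((exists m. G(m,m)) | (forall j. ~G(j,j))) & (forall i. ~D(i)) | (forall u1. exists v. (D(v) & D(u1)))
Pull the quantifiers to the front (each side's bound variable is not free in the other side):
  exists m. forall j. forall i. forall u1. exists v. ((G(m,m) | ~G(j,j)) & ~D(i) | D(v) & D(u1))

exists m. forall j. forall i. forall u1. exists v. ((G(m,m) | ~G(j,j)) & ~D(i) | D(v) & D(u1))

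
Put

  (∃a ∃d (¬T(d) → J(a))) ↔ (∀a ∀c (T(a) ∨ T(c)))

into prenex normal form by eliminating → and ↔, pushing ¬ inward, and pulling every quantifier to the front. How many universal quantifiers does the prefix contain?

4

Eliminate → and ↔ using ¬ and ∨; A ↔ B as (¬A ∨ B) ∧ (¬B ∨ A).
  (¬(∃a ∃d (¬¬T(d) ∨ J(a))) ∨ (∀a ∀c (T(a) ∨ T(c)))) ∧ (¬(∀a ∀c (T(a) ∨ T(c))) ∨ (∃a ∃d (¬¬T(d) ∨ J(a))))
Push ¬ through the quantifiers and connectives to reach negation normal form:
  ((∀a ∀d (¬T(d) ∧ ¬J(a))) ∨ (∀a ∀c (T(a) ∨ T(c)))) ∧ ((∃a ∃c (¬T(a) ∧ ¬T(c))) ∨ (∃a ∃d (T(d) ∨ J(a))))
Rename bound variables to avoid capture: a↦x, a↦v1, c↦q, a↦w, d↦r.
  ((∀a ∀d (¬T(d) ∧ ¬J(a))) ∨ (∀x ∀c (T(x) ∨ T(c)))) ∧ ((∃v1 ∃q (¬T(v1) ∧ ¬T(q))) ∨ (∃w ∃r (T(r) ∨ J(w))))
Extract every quantifier outward, since the variables are now distinct and don't occur free across branches:
  ∀a ∀d ∀x ∀c ∃v1 ∃q ∃w ∃r ((¬T(d) ∧ ¬J(a) ∨ T(x) ∨ T(c)) ∧ (¬T(v1) ∧ ¬T(q) ∨ T(r) ∨ J(w)))
The prefix is ∀a ∀d ∀x ∀c ∃v1 ∃q ∃w ∃r: 4 universal, 4 existential.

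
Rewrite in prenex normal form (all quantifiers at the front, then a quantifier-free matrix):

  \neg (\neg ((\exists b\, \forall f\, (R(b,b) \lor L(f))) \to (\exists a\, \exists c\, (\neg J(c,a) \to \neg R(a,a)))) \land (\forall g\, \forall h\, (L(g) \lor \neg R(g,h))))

\forall b\, \exists f\, \exists a\, \exists c\, \exists g\, \exists h\, (\neg R(b,b) \land \neg L(f) \lor J(c,a) \lor \neg R(a,a) \lor \neg L(g) \land R(g,h))

First replace A → B with ¬A ∨ B.
  \neg (\neg (\neg (\exists b\, \forall f\, (R(b,b) \lor L(f))) \lor (\exists a\, \exists c\, (\neg \neg J(c,a) \lor \neg R(a,a)))) \land (\forall g\, \forall h\, (L(g) \lor \neg R(g,h))))
Drive negations inward (¬∀x A ≡ ∃x ¬A, ¬∃x A ≡ ∀x ¬A, De Morgan for ∧/∨):
  (\forall b\, \exists f\, (\neg R(b,b) \land \neg L(f))) \lor (\exists a\, \exists c\, (J(c,a) \lor \neg R(a,a))) \lor (\exists g\, \exists h\, (\neg L(g) \land R(g,h)))
Extract every quantifier outward, since the variables are now distinct and don't occur free across branches:
  \forall b\, \exists f\, \exists a\, \exists c\, \exists g\, \exists h\, (\neg R(b,b) \land \neg L(f) \lor J(c,a) \lor \neg R(a,a) \lor \neg L(g) \land R(g,h))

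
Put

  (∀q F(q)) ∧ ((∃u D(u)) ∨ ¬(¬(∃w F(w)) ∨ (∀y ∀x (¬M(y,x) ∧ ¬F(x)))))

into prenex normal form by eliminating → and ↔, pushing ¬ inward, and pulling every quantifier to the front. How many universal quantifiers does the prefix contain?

1

Push ¬ through the quantifiers and connectives to reach negation normal form:
  (∀q F(q)) ∧ ((∃u D(u)) ∨ (∃w F(w)) ∧ (∃y ∃x (M(y,x) ∨ F(x))))
All bound variables are already distinct, so no renaming is needed.
Finally move all quantifiers to the prefix:
  ∀q ∃u ∃w ∃y ∃x (F(q) ∧ (D(u) ∨ F(w) ∧ (M(y,x) ∨ F(x))))
The prefix is ∀q ∃u ∃w ∃y ∃x: 1 universal, 4 existential.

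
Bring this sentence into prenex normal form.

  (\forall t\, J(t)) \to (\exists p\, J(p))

\exists t\, \exists p\, (\neg J(t) \lor J(p))

Eliminate → and ↔ using ¬ and ∨.
  \neg (\forall t\, J(t)) \lor (\exists p\, J(p))
Drive negations inward (¬∀x A ≡ ∃x ¬A, ¬∃x A ≡ ∀x ¬A, De Morgan for ∧/∨):
  (\exists t\, \neg J(t)) \lor (\exists p\, J(p))
All bound variables are already distinct, so no renaming is needed.
Extract every quantifier outward, since the variables are now distinct and don't occur free across branches:
  \exists t\, \exists p\, (\neg J(t) \lor J(p))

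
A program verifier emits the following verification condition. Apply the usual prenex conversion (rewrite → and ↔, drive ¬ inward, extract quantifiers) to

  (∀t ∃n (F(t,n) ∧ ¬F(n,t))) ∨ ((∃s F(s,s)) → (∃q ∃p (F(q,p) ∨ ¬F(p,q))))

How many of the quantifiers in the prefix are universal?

First replace A → B with ¬A ∨ B.
  (∀t ∃n (F(t,n) ∧ ¬F(n,t))) ∨ ¬(∃s F(s,s)) ∨ (∃q ∃p (F(q,p) ∨ ¬F(p,q)))
Drive negations inward (¬∀x A ≡ ∃x ¬A, ¬∃x A ≡ ∀x ¬A, De Morgan for ∧/∨):
  (∀t ∃n (F(t,n) ∧ ¬F(n,t))) ∨ (∀s ¬F(s,s)) ∨ (∃q ∃p (F(q,p) ∨ ¬F(p,q)))
All bound variables are already distinct, so no renaming is needed.
Finally move all quantifiers to the prefix:
  ∀t ∃n ∀s ∃q ∃p (F(t,n) ∧ ¬F(n,t) ∨ ¬F(s,s) ∨ F(q,p) ∨ ¬F(p,q))
The prefix is ∀t ∃n ∀s ∃q ∃p: 2 universal, 3 existential.

2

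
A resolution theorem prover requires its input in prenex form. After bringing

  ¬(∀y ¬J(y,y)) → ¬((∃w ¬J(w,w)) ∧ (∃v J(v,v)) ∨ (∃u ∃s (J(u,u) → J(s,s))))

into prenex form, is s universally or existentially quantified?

universal

First replace A → B with ¬A ∨ B.
  ¬¬(∀y ¬J(y,y)) ∨ ¬((∃w ¬J(w,w)) ∧ (∃v J(v,v)) ∨ (∃u ∃s (¬J(u,u) ∨ J(s,s))))
Drive negations inward (¬∀x A ≡ ∃x ¬A, ¬∃x A ≡ ∀x ¬A, De Morgan for ∧/∨):
  (∀y ¬J(y,y)) ∨ ((∀w J(w,w)) ∨ (∀v ¬J(v,v))) ∧ (∀u ∀s (J(u,u) ∧ ¬J(s,s)))
Finally move all quantifiers to the prefix:
  ∀y ∀w ∀v ∀u ∀s (¬J(y,y) ∨ (J(w,w) ∨ ¬J(v,v)) ∧ J(u,u) ∧ ¬J(s,s))
The quantifier ∃s sits under an odd number of negations (counting the antecedent side of each →), so it flips to ∀s.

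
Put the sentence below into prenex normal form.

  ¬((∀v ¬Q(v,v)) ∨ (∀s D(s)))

∃v ∃s (Q(v,v) ∧ ¬D(s))

Drive negations inward (¬∀x A ≡ ∃x ¬A, ¬∃x A ≡ ∀x ¬A, De Morgan for ∧/∨):
  (∃v Q(v,v)) ∧ (∃s ¬D(s))
Extract every quantifier outward, since the variables are now distinct and don't occur free across branches:
  ∃v ∃s (Q(v,v) ∧ ¬D(s))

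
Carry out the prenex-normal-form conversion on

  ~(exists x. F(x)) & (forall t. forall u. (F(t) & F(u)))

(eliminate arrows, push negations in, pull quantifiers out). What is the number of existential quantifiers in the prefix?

Move each ¬ inward, flipping quantifiers it crosses:
  (forall x. ~F(x)) & (forall t. forall u. (F(t) & F(u)))
All bound variables are already distinct, so no renaming is needed.
Extract every quantifier outward, since the variables are now distinct and don't occur free across branches:
  forall x. forall t. forall u. (~F(x) & F(t) & F(u))
The prefix is forall x forall t forall u: 3 universal, 0 existential.

0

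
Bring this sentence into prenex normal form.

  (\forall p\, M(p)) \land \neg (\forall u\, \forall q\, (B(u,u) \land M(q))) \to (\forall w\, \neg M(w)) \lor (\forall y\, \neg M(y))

\exists p\, \forall u\, \forall q\, \forall w\, \forall y\, (\neg M(p) \lor B(u,u) \land M(q) \lor \neg M(w) \lor \neg M(y))

Eliminate → and ↔ using ¬ and ∨.
  \neg ((\forall p\, M(p)) \land \neg (\forall u\, \forall q\, (B(u,u) \land M(q)))) \lor (\forall w\, \neg M(w)) \lor (\forall y\, \neg M(y))
Drive negations inward (¬∀x A ≡ ∃x ¬A, ¬∃x A ≡ ∀x ¬A, De Morgan for ∧/∨):
  (\exists p\, \neg M(p)) \lor (\forall u\, \forall q\, (B(u,u) \land M(q))) \lor (\forall w\, \neg M(w)) \lor (\forall y\, \neg M(y))
All bound variables are already distinct, so no renaming is needed.
Finally move all quantifiers to the prefix:
  \exists p\, \forall u\, \forall q\, \forall w\, \forall y\, (\neg M(p) \lor B(u,u) \land M(q) \lor \neg M(w) \lor \neg M(y))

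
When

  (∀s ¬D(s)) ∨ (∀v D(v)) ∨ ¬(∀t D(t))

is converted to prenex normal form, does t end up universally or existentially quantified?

existential

Push ¬ through the quantifiers and connectives to reach negation normal form:
  (∀s ¬D(s)) ∨ (∀v D(v)) ∨ (∃t ¬D(t))
All bound variables are already distinct, so no renaming is needed.
Pull the quantifiers to the front (each side's bound variable is not free in the other side):
  ∀s ∀v ∃t (¬D(s) ∨ D(v) ∨ ¬D(t))
The quantifier ∀t sits under an odd number of negations, so it flips to ∃t.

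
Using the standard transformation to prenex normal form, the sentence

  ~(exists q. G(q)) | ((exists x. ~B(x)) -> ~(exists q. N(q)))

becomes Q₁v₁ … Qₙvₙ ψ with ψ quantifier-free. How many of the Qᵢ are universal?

First replace A → B with ¬A ∨ B.
  ~(exists q. G(q)) | ~(exists x. ~B(x)) | ~(exists q. N(q))
Push ¬ through the quantifiers and connectives to reach negation normal form:
  (forall q. ~G(q)) | (forall x. B(x)) | (forall q. ~N(q))
Standardize variables apart so no two quantifiers bind the same name: q↦u.
  (forall q. ~G(q)) | (forall x. B(x)) | (forall u. ~N(u))
Extract every quantifier outward, since the variables are now distinct and don't occur free across branches:
  forall q. forall x. forall u. (~G(q) | B(x) | ~N(u))
The prefix is forall q forall x forall u: 3 universal, 0 existential.

3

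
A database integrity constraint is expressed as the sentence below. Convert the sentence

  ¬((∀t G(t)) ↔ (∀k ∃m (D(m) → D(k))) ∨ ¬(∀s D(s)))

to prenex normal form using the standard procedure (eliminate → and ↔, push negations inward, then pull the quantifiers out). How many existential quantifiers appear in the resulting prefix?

4

Rewrite implications/biconditionals: A → B as ¬A ∨ B; A ↔ B as (¬A ∨ B) ∧ (¬B ∨ A).
  ¬((¬(∀t G(t)) ∨ (∀k ∃m (¬D(m) ∨ D(k))) ∨ ¬(∀s D(s))) ∧ (¬((∀k ∃m (¬D(m) ∨ D(k))) ∨ ¬(∀s D(s))) ∨ (∀t G(t))))
Drive negations inward (¬∀x A ≡ ∃x ¬A, ¬∃x A ≡ ∀x ¬A, De Morgan for ∧/∨):
  (∀t G(t)) ∧ (∃k ∀m (D(m) ∧ ¬D(k))) ∧ (∀s D(s)) ∨ ((∀k ∃m (¬D(m) ∨ D(k))) ∨ (∃s ¬D(s))) ∧ (∃t ¬G(t))
Standardize variables apart so no two quantifiers bind the same name: k↦u, m↦v, s↦z1, t↦v1.
  (∀t G(t)) ∧ (∃k ∀m (D(m) ∧ ¬D(k))) ∧ (∀s D(s)) ∨ ((∀u ∃v (¬D(v) ∨ D(u))) ∨ (∃z1 ¬D(z1))) ∧ (∃v1 ¬G(v1))
Pull the quantifiers to the front (each side's bound variable is not free in the other side):
  ∀t ∃k ∀m ∀s ∀u ∃v ∃z1 ∃v1 (G(t) ∧ D(m) ∧ ¬D(k) ∧ D(s) ∨ (¬D(v) ∨ D(u) ∨ ¬D(z1)) ∧ ¬G(v1))
The prefix is ∀t ∃k ∀m ∀s ∀u ∃v ∃z1 ∃v1: 4 universal, 4 existential.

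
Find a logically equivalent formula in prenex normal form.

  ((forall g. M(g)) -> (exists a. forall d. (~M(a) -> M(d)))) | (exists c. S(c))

Rewrite implications/biconditionals: A → B as ¬A ∨ B.
  ~(forall g. M(g)) | (exists a. forall d. (~~M(a) | M(d))) | (exists c. S(c))
Move each ¬ inward, flipping quantifiers it crosses:
  (exists g. ~M(g)) | (exists a. forall d. (M(a) | M(d))) | (exists c. S(c))
Finally move all quantifiers to the prefix:
  exists g. exists a. forall d. exists c. (~M(g) | M(a) | M(d) | S(c))

exists g. exists a. forall d. exists c. (~M(g) | M(a) | M(d) | S(c))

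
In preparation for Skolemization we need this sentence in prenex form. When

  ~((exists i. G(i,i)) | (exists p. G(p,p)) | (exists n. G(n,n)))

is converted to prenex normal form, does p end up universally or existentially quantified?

universal

Move each ¬ inward, flipping quantifiers it crosses:
  (forall i. ~G(i,i)) & (forall p. ~G(p,p)) & (forall n. ~G(n,n))
All bound variables are already distinct, so no renaming is needed.
Pull the quantifiers to the front (each side's bound variable is not free in the other side):
  forall i. forall p. forall n. (~G(i,i) & ~G(p,p) & ~G(n,n))
The quantifier exists p sits under an odd number of negations, so it flips to forall p.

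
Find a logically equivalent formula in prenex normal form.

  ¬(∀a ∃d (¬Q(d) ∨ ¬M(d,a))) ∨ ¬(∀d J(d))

Push ¬ through the quantifiers and connectives to reach negation normal form:
  (∃a ∀d (Q(d) ∧ M(d,a))) ∨ (∃d ¬J(d))
Standardize variables apart so no two quantifiers bind the same name: d↦r.
  (∃a ∀d (Q(d) ∧ M(d,a))) ∨ (∃r ¬J(r))
Finally move all quantifiers to the prefix:
  ∃a ∀d ∃r (Q(d) ∧ M(d,a) ∨ ¬J(r))

∃a ∀d ∃r (Q(d) ∧ M(d,a) ∨ ¬J(r))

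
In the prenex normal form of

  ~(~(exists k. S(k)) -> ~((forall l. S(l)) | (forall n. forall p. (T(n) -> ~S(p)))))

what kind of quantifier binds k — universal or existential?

Rewrite implications/biconditionals: A → B as ¬A ∨ B.
  ~(~~(exists k. S(k)) | ~((forall l. S(l)) | (forall n. forall p. (~T(n) | ~S(p)))))
Move each ¬ inward, flipping quantifiers it crosses:
  (forall k. ~S(k)) & ((forall l. S(l)) | (forall n. forall p. (~T(n) | ~S(p))))
All bound variables are already distinct, so no renaming is needed.
Pull the quantifiers to the front (each side's bound variable is not free in the other side):
  forall k. forall l. forall n. forall p. (~S(k) & (S(l) | ~T(n) | ~S(p)))
The quantifier exists k sits under an odd number of negations (counting the antecedent side of each →), so it flips to forall k.

universal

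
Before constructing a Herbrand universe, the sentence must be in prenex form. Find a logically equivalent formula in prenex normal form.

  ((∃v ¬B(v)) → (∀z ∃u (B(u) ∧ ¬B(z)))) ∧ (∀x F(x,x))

Rewrite implications/biconditionals: A → B as ¬A ∨ B.
  (¬(∃v ¬B(v)) ∨ (∀z ∃u (B(u) ∧ ¬B(z)))) ∧ (∀x F(x,x))
Push ¬ through the quantifiers and connectives to reach negation normal form:
  ((∀v B(v)) ∨ (∀z ∃u (B(u) ∧ ¬B(z)))) ∧ (∀x F(x,x))
Pull the quantifiers to the front (each side's bound variable is not free in the other side):
  ∀v ∀z ∃u ∀x ((B(v) ∨ B(u) ∧ ¬B(z)) ∧ F(x,x))

∀v ∀z ∃u ∀x ((B(v) ∨ B(u) ∧ ¬B(z)) ∧ F(x,x))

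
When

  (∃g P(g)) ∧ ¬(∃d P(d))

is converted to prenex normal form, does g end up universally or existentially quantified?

Push ¬ through the quantifiers and connectives to reach negation normal form:
  (∃g P(g)) ∧ (∀d ¬P(d))
All bound variables are already distinct, so no renaming is needed.
Finally move all quantifiers to the prefix:
  ∃g ∀d (P(g) ∧ ¬P(d))
The quantifier ∃g sits under an even number of negations, so it remains existential.

existential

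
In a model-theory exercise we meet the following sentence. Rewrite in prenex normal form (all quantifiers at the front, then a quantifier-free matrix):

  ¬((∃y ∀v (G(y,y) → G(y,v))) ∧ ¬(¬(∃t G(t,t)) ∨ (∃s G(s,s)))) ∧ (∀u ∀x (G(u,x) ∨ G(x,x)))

∀y ∃v ∀t ∃s ∀u ∀x ((G(y,y) ∧ ¬G(y,v) ∨ ¬G(t,t) ∨ G(s,s)) ∧ (G(u,x) ∨ G(x,x)))

Rewrite implications/biconditionals: A → B as ¬A ∨ B.
  ¬((∃y ∀v (¬G(y,y) ∨ G(y,v))) ∧ ¬(¬(∃t G(t,t)) ∨ (∃s G(s,s)))) ∧ (∀u ∀x (G(u,x) ∨ G(x,x)))
Move each ¬ inward, flipping quantifiers it crosses:
  ((∀y ∃v (G(y,y) ∧ ¬G(y,v))) ∨ (∀t ¬G(t,t)) ∨ (∃s G(s,s))) ∧ (∀u ∀x (G(u,x) ∨ G(x,x)))
All bound variables are already distinct, so no renaming is needed.
Finally move all quantifiers to the prefix:
  ∀y ∃v ∀t ∃s ∀u ∀x ((G(y,y) ∧ ¬G(y,v) ∨ ¬G(t,t) ∨ G(s,s)) ∧ (G(u,x) ∨ G(x,x)))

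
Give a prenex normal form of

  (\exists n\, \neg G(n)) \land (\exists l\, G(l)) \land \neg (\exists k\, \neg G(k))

\exists n\, \exists l\, \forall k\, (\neg G(n) \land G(l) \land G(k))

Push ¬ through the quantifiers and connectives to reach negation normal form:
  (\exists n\, \neg G(n)) \land (\exists l\, G(l)) \land (\forall k\, G(k))
Pull the quantifiers to the front (each side's bound variable is not free in the other side):
  \exists n\, \exists l\, \forall k\, (\neg G(n) \land G(l) \land G(k))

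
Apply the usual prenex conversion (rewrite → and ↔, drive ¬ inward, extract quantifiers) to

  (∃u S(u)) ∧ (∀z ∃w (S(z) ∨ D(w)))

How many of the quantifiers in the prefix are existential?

All bound variables are already distinct, so no renaming is needed.
Extract every quantifier outward, since the variables are now distinct and don't occur free across branches:
  ∃u ∀z ∃w (S(u) ∧ (S(z) ∨ D(w)))
The prefix is ∃u ∀z ∃w: 1 universal, 2 existential.

2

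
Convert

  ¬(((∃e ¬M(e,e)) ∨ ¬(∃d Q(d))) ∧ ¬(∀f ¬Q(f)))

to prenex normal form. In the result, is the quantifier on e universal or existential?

universal

Push ¬ through the quantifiers and connectives to reach negation normal form:
  (∀e M(e,e)) ∧ (∃d Q(d)) ∨ (∀f ¬Q(f))
All bound variables are already distinct, so no renaming is needed.
Finally move all quantifiers to the prefix:
  ∀e ∃d ∀f (M(e,e) ∧ Q(d) ∨ ¬Q(f))
The quantifier ∃e sits under an odd number of negations, so it flips to ∀e.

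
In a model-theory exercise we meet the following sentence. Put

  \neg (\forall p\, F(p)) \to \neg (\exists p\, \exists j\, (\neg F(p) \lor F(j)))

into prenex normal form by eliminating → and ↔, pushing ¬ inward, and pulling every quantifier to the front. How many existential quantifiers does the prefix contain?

Eliminate → and ↔ using ¬ and ∨.
  \neg \neg (\forall p\, F(p)) \lor \neg (\exists p\, \exists j\, (\neg F(p) \lor F(j)))
Push ¬ through the quantifiers and connectives to reach negation normal form:
  (\forall p\, F(p)) \lor (\forall p\, \forall j\, (F(p) \land \neg F(j)))
Give each quantifier a distinct variable: p↦u1.
  (\forall p\, F(p)) \lor (\forall u1\, \forall j\, (F(u1) \land \neg F(j)))
Extract every quantifier outward, since the variables are now distinct and don't occur free across branches:
  \forall p\, \forall u1\, \forall j\, (F(p) \lor F(u1) \land \neg F(j))
The prefix is \forall p \forall u1 \forall j: 3 universal, 0 existential.

0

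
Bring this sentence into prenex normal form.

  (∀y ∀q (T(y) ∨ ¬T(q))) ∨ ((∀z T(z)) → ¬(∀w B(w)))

First replace A → B with ¬A ∨ B.
  (∀y ∀q (T(y) ∨ ¬T(q))) ∨ ¬(∀z T(z)) ∨ ¬(∀w B(w))
Push ¬ through the quantifiers and connectives to reach negation normal form:
  (∀y ∀q (T(y) ∨ ¬T(q))) ∨ (∃z ¬T(z)) ∨ (∃w ¬B(w))
All bound variables are already distinct, so no renaming is needed.
Pull the quantifiers to the front (each side's bound variable is not free in the other side):
  ∀y ∀q ∃z ∃w (T(y) ∨ ¬T(q) ∨ ¬T(z) ∨ ¬B(w))

∀y ∀q ∃z ∃w (T(y) ∨ ¬T(q) ∨ ¬T(z) ∨ ¬B(w))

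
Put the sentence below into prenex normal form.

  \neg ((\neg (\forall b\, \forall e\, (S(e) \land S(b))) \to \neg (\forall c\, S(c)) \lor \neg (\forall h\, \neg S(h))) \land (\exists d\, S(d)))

\exists b\, \exists e\, \forall c\, \forall h\, \forall d\, ((\neg S(e) \lor \neg S(b)) \land S(c) \land \neg S(h) \lor \neg S(d))

First replace A → B with ¬A ∨ B.
  \neg ((\neg \neg (\forall b\, \forall e\, (S(e) \land S(b))) \lor \neg (\forall c\, S(c)) \lor \neg (\forall h\, \neg S(h))) \land (\exists d\, S(d)))
Drive negations inward (¬∀x A ≡ ∃x ¬A, ¬∃x A ≡ ∀x ¬A, De Morgan for ∧/∨):
  (\exists b\, \exists e\, (\neg S(e) \lor \neg S(b))) \land (\forall c\, S(c)) \land (\forall h\, \neg S(h)) \lor (\forall d\, \neg S(d))
All bound variables are already distinct, so no renaming is needed.
Pull the quantifiers to the front (each side's bound variable is not free in the other side):
  \exists b\, \exists e\, \forall c\, \forall h\, \forall d\, ((\neg S(e) \lor \neg S(b)) \land S(c) \land \neg S(h) \lor \neg S(d))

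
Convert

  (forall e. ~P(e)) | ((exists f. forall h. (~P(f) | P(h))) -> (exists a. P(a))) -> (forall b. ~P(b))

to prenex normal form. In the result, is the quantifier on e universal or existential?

existential

First replace A → B with ¬A ∨ B.
  ~((forall e. ~P(e)) | ~(exists f. forall h. (~P(f) | P(h))) | (exists a. P(a))) | (forall b. ~P(b))
Drive negations inward (¬∀x A ≡ ∃x ¬A, ¬∃x A ≡ ∀x ¬A, De Morgan for ∧/∨):
  (exists e. P(e)) & (exists f. forall h. (~P(f) | P(h))) & (forall a. ~P(a)) | (forall b. ~P(b))
All bound variables are already distinct, so no renaming is needed.
Pull the quantifiers to the front (each side's bound variable is not free in the other side):
  exists e. exists f. forall h. forall a. forall b. (P(e) & (~P(f) | P(h)) & ~P(a) | ~P(b))
The quantifier forall e sits under an odd number of negations (counting the antecedent side of each →), so it flips to exists e.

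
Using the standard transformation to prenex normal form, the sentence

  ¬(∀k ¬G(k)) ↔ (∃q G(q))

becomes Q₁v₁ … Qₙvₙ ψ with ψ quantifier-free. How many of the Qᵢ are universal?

2

Eliminate → and ↔ using ¬ and ∨; A ↔ B as (¬A ∨ B) ∧ (¬B ∨ A).
  (¬¬(∀k ¬G(k)) ∨ (∃q G(q))) ∧ (¬(∃q G(q)) ∨ ¬(∀k ¬G(k)))
Drive negations inward (¬∀x A ≡ ∃x ¬A, ¬∃x A ≡ ∀x ¬A, De Morgan for ∧/∨):
  ((∀k ¬G(k)) ∨ (∃q G(q))) ∧ ((∀q ¬G(q)) ∨ (∃k G(k)))
Standardize variables apart so no two quantifiers bind the same name: q↦a, k↦c.
  ((∀k ¬G(k)) ∨ (∃q G(q))) ∧ ((∀a ¬G(a)) ∨ (∃c G(c)))
Pull the quantifiers to the front (each side's bound variable is not free in the other side):
  ∀k ∃q ∀a ∃c ((¬G(k) ∨ G(q)) ∧ (¬G(a) ∨ G(c)))
The prefix is ∀k ∃q ∀a ∃c: 2 universal, 2 existential.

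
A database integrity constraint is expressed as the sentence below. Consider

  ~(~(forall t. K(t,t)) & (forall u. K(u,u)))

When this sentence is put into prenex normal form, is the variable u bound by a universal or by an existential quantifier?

existential

Move each ¬ inward, flipping quantifiers it crosses:
  (forall t. K(t,t)) | (exists u. ~K(u,u))
Finally move all quantifiers to the prefix:
  forall t. exists u. (K(t,t) | ~K(u,u))
The quantifier forall u sits under an odd number of negations, so it flips to exists u.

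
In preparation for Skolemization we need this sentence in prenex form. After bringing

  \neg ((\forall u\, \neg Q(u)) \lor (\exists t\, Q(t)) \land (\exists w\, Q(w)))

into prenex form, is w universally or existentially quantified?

universal

Push ¬ through the quantifiers and connectives to reach negation normal form:
  (\exists u\, Q(u)) \land ((\forall t\, \neg Q(t)) \lor (\forall w\, \neg Q(w)))
Extract every quantifier outward, since the variables are now distinct and don't occur free across branches:
  \exists u\, \forall t\, \forall w\, (Q(u) \land (\neg Q(t) \lor \neg Q(w)))
The quantifier \exists w sits under an odd number of negations, so it flips to \forall w.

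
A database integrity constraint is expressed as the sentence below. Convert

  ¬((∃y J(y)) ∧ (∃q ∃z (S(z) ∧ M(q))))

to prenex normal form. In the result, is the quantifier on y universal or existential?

universal

Push ¬ through the quantifiers and connectives to reach negation normal form:
  (∀y ¬J(y)) ∨ (∀q ∀z (¬S(z) ∨ ¬M(q)))
Pull the quantifiers to the front (each side's bound variable is not free in the other side):
  ∀y ∀q ∀z (¬J(y) ∨ ¬S(z) ∨ ¬M(q))
The quantifier ∃y sits under an odd number of negations, so it flips to ∀y.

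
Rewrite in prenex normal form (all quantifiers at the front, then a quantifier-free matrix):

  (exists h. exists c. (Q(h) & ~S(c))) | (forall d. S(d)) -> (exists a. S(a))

First replace A → B with ¬A ∨ B.
  ~((exists h. exists c. (Q(h) & ~S(c))) | (forall d. S(d))) | (exists a. S(a))
Drive negations inward (¬∀x A ≡ ∃x ¬A, ¬∃x A ≡ ∀x ¬A, De Morgan for ∧/∨):
  (forall h. forall c. (~Q(h) | S(c))) & (exists d. ~S(d)) | (exists a. S(a))
All bound variables are already distinct, so no renaming is needed.
Finally move all quantifiers to the prefix:
  forall h. forall c. exists d. exists a. ((~Q(h) | S(c)) & ~S(d) | S(a))

forall h. forall c. exists d. exists a. ((~Q(h) | S(c)) & ~S(d) | S(a))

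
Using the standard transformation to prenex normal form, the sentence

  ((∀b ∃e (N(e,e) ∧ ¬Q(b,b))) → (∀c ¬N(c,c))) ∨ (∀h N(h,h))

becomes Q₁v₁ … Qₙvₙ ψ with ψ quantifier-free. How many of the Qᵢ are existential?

1

First replace A → B with ¬A ∨ B.
  ¬(∀b ∃e (N(e,e) ∧ ¬Q(b,b))) ∨ (∀c ¬N(c,c)) ∨ (∀h N(h,h))
Push ¬ through the quantifiers and connectives to reach negation normal form:
  (∃b ∀e (¬N(e,e) ∨ Q(b,b))) ∨ (∀c ¬N(c,c)) ∨ (∀h N(h,h))
All bound variables are already distinct, so no renaming is needed.
Finally move all quantifiers to the prefix:
  ∃b ∀e ∀c ∀h (¬N(e,e) ∨ Q(b,b) ∨ ¬N(c,c) ∨ N(h,h))
The prefix is ∃b ∀e ∀c ∀h: 3 universal, 1 existential.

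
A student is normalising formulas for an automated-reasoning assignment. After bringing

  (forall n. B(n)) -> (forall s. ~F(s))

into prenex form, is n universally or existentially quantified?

existential

First replace A → B with ¬A ∨ B.
  ~(forall n. B(n)) | (forall s. ~F(s))
Drive negations inward (¬∀x A ≡ ∃x ¬A, ¬∃x A ≡ ∀x ¬A, De Morgan for ∧/∨):
  (exists n. ~B(n)) | (forall s. ~F(s))
Extract every quantifier outward, since the variables are now distinct and don't occur free across branches:
  exists n. forall s. (~B(n) | ~F(s))
The quantifier forall n sits under an odd number of negations (counting the antecedent side of each →), so it flips to exists n.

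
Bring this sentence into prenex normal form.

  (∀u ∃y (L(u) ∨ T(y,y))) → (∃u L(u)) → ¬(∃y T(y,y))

Eliminate → and ↔ using ¬ and ∨.
  ¬(∀u ∃y (L(u) ∨ T(y,y))) ∨ ¬(∃u L(u)) ∨ ¬(∃y T(y,y))
Push ¬ through the quantifiers and connectives to reach negation normal form:
  (∃u ∀y (¬L(u) ∧ ¬T(y,y))) ∨ (∀u ¬L(u)) ∨ (∀y ¬T(y,y))
Rename bound variables to avoid capture: u↦c, y↦s.
  (∃u ∀y (¬L(u) ∧ ¬T(y,y))) ∨ (∀c ¬L(c)) ∨ (∀s ¬T(s,s))
Finally move all quantifiers to the prefix:
  ∃u ∀y ∀c ∀s (¬L(u) ∧ ¬T(y,y) ∨ ¬L(c) ∨ ¬T(s,s))

∃u ∀y ∀c ∀s (¬L(u) ∧ ¬T(y,y) ∨ ¬L(c) ∨ ¬T(s,s))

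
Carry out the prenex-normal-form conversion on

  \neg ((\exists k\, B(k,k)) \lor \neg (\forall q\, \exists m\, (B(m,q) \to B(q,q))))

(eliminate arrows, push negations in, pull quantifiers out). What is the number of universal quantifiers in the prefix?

2

Eliminate → and ↔ using ¬ and ∨.
  \neg ((\exists k\, B(k,k)) \lor \neg (\forall q\, \exists m\, (\neg B(m,q) \lor B(q,q))))
Push ¬ through the quantifiers and connectives to reach negation normal form:
  (\forall k\, \neg B(k,k)) \land (\forall q\, \exists m\, (\neg B(m,q) \lor B(q,q)))
All bound variables are already distinct, so no renaming is needed.
Extract every quantifier outward, since the variables are now distinct and don't occur free across branches:
  \forall k\, \forall q\, \exists m\, (\neg B(k,k) \land (\neg B(m,q) \lor B(q,q)))
The prefix is \forall k \forall q \exists m: 2 universal, 1 existential.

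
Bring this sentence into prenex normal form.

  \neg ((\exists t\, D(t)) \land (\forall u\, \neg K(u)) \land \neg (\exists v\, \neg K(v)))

\forall t\, \exists u\, \exists v\, (\neg D(t) \lor K(u) \lor \neg K(v))

Move each ¬ inward, flipping quantifiers it crosses:
  (\forall t\, \neg D(t)) \lor (\exists u\, K(u)) \lor (\exists v\, \neg K(v))
Extract every quantifier outward, since the variables are now distinct and don't occur free across branches:
  \forall t\, \exists u\, \exists v\, (\neg D(t) \lor K(u) \lor \neg K(v))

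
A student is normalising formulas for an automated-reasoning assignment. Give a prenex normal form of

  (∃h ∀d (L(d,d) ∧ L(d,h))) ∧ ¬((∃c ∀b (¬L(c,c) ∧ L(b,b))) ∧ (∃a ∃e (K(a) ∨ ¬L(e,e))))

Move each ¬ inward, flipping quantifiers it crosses:
  (∃h ∀d (L(d,d) ∧ L(d,h))) ∧ ((∀c ∃b (L(c,c) ∨ ¬L(b,b))) ∨ (∀a ∀e (¬K(a) ∧ L(e,e))))
All bound variables are already distinct, so no renaming is needed.
Extract every quantifier outward, since the variables are now distinct and don't occur free across branches:
  ∃h ∀d ∀c ∃b ∀a ∀e (L(d,d) ∧ L(d,h) ∧ (L(c,c) ∨ ¬L(b,b) ∨ ¬K(a) ∧ L(e,e)))

∃h ∀d ∀c ∃b ∀a ∀e (L(d,d) ∧ L(d,h) ∧ (L(c,c) ∨ ¬L(b,b) ∨ ¬K(a) ∧ L(e,e)))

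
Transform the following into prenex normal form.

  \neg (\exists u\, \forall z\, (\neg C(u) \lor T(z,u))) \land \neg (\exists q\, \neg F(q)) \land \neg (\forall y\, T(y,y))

Drive negations inward (¬∀x A ≡ ∃x ¬A, ¬∃x A ≡ ∀x ¬A, De Morgan for ∧/∨):
  (\forall u\, \exists z\, (C(u) \land \neg T(z,u))) \land (\forall q\, F(q)) \land (\exists y\, \neg T(y,y))
All bound variables are already distinct, so no renaming is needed.
Pull the quantifiers to the front (each side's bound variable is not free in the other side):
  \forall u\, \exists z\, \forall q\, \exists y\, (C(u) \land \neg T(z,u) \land F(q) \land \neg T(y,y))

\forall u\, \exists z\, \forall q\, \exists y\, (C(u) \land \neg T(z,u) \land F(q) \land \neg T(y,y))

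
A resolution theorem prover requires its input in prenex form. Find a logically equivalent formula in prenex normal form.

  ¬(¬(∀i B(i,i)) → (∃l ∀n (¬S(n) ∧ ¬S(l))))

Rewrite implications/biconditionals: A → B as ¬A ∨ B.
  ¬(¬¬(∀i B(i,i)) ∨ (∃l ∀n (¬S(n) ∧ ¬S(l))))
Drive negations inward (¬∀x A ≡ ∃x ¬A, ¬∃x A ≡ ∀x ¬A, De Morgan for ∧/∨):
  (∃i ¬B(i,i)) ∧ (∀l ∃n (S(n) ∨ S(l)))
Finally move all quantifiers to the prefix:
  ∃i ∀l ∃n (¬B(i,i) ∧ (S(n) ∨ S(l)))

∃i ∀l ∃n (¬B(i,i) ∧ (S(n) ∨ S(l)))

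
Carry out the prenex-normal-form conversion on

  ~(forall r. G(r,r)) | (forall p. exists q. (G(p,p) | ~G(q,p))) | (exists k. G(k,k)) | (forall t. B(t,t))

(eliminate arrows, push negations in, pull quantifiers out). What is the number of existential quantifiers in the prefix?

Drive negations inward (¬∀x A ≡ ∃x ¬A, ¬∃x A ≡ ∀x ¬A, De Morgan for ∧/∨):
  (exists r. ~G(r,r)) | (forall p. exists q. (G(p,p) | ~G(q,p))) | (exists k. G(k,k)) | (forall t. B(t,t))
All bound variables are already distinct, so no renaming is needed.
Extract every quantifier outward, since the variables are now distinct and don't occur free across branches:
  exists r. forall p. exists q. exists k. forall t. (~G(r,r) | G(p,p) | ~G(q,p) | G(k,k) | B(t,t))
The prefix is exists r forall p exists q exists k forall t: 2 universal, 3 existential.

3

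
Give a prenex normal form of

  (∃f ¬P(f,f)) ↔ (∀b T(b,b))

First replace A → B with ¬A ∨ B; A ↔ B as (¬A ∨ B) ∧ (¬B ∨ A).
  (¬(∃f ¬P(f,f)) ∨ (∀b T(b,b))) ∧ (¬(∀b T(b,b)) ∨ (∃f ¬P(f,f)))
Drive negations inward (¬∀x A ≡ ∃x ¬A, ¬∃x A ≡ ∀x ¬A, De Morgan for ∧/∨):
  ((∀f P(f,f)) ∨ (∀b T(b,b))) ∧ ((∃b ¬T(b,b)) ∨ (∃f ¬P(f,f)))
Rename bound variables to avoid capture: b↦z, f↦s.
  ((∀f P(f,f)) ∨ (∀b T(b,b))) ∧ ((∃z ¬T(z,z)) ∨ (∃s ¬P(s,s)))
Extract every quantifier outward, since the variables are now distinct and don't occur free across branches:
  ∀f ∀b ∃z ∃s ((P(f,f) ∨ T(b,b)) ∧ (¬T(z,z) ∨ ¬P(s,s)))

∀f ∀b ∃z ∃s ((P(f,f) ∨ T(b,b)) ∧ (¬T(z,z) ∨ ¬P(s,s)))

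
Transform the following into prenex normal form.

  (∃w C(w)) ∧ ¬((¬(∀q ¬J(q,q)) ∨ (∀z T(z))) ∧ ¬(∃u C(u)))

∃w ∀q ∃z ∃u (C(w) ∧ (¬J(q,q) ∧ ¬T(z) ∨ C(u)))

Move each ¬ inward, flipping quantifiers it crosses:
  (∃w C(w)) ∧ ((∀q ¬J(q,q)) ∧ (∃z ¬T(z)) ∨ (∃u C(u)))
Extract every quantifier outward, since the variables are now distinct and don't occur free across branches:
  ∃w ∀q ∃z ∃u (C(w) ∧ (¬J(q,q) ∧ ¬T(z) ∨ C(u)))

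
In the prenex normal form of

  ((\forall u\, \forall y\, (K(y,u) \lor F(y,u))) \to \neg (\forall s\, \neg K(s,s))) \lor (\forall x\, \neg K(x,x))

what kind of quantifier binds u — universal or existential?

Eliminate → and ↔ using ¬ and ∨.
  \neg (\forall u\, \forall y\, (K(y,u) \lor F(y,u))) \lor \neg (\forall s\, \neg K(s,s)) \lor (\forall x\, \neg K(x,x))
Drive negations inward (¬∀x A ≡ ∃x ¬A, ¬∃x A ≡ ∀x ¬A, De Morgan for ∧/∨):
  (\exists u\, \exists y\, (\neg K(y,u) \land \neg F(y,u))) \lor (\exists s\, K(s,s)) \lor (\forall x\, \neg K(x,x))
All bound variables are already distinct, so no renaming is needed.
Extract every quantifier outward, since the variables are now distinct and don't occur free across branches:
  \exists u\, \exists y\, \exists s\, \forall x\, (\neg K(y,u) \land \neg F(y,u) \lor K(s,s) \lor \neg K(x,x))
The quantifier \forall u sits under an odd number of negations (counting the antecedent side of each →), so it flips to \exists u.

existential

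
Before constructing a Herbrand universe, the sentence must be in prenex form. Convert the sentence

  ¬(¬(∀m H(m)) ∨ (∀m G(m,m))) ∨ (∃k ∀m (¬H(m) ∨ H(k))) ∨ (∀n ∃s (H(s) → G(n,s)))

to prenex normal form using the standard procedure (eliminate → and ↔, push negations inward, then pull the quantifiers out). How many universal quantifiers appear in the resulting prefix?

Rewrite implications/biconditionals: A → B as ¬A ∨ B.
  ¬(¬(∀m H(m)) ∨ (∀m G(m,m))) ∨ (∃k ∀m (¬H(m) ∨ H(k))) ∨ (∀n ∃s (¬H(s) ∨ G(n,s)))
Move each ¬ inward, flipping quantifiers it crosses:
  (∀m H(m)) ∧ (∃m ¬G(m,m)) ∨ (∃k ∀m (¬H(m) ∨ H(k))) ∨ (∀n ∃s (¬H(s) ∨ G(n,s)))
Rename bound variables to avoid capture: m↦u1, m↦x1.
  (∀m H(m)) ∧ (∃u1 ¬G(u1,u1)) ∨ (∃k ∀x1 (¬H(x1) ∨ H(k))) ∨ (∀n ∃s (¬H(s) ∨ G(n,s)))
Pull the quantifiers to the front (each side's bound variable is not free in the other side):
  ∀m ∃u1 ∃k ∀x1 ∀n ∃s (H(m) ∧ ¬G(u1,u1) ∨ ¬H(x1) ∨ H(k) ∨ ¬H(s) ∨ G(n,s))
The prefix is ∀m ∃u1 ∃k ∀x1 ∀n ∃s: 3 universal, 3 existential.

3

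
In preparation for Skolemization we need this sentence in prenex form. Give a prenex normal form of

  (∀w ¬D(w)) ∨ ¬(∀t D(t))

Drive negations inward (¬∀x A ≡ ∃x ¬A, ¬∃x A ≡ ∀x ¬A, De Morgan for ∧/∨):
  (∀w ¬D(w)) ∨ (∃t ¬D(t))
All bound variables are already distinct, so no renaming is needed.
Pull the quantifiers to the front (each side's bound variable is not free in the other side):
  ∀w ∃t (¬D(w) ∨ ¬D(t))

∀w ∃t (¬D(w) ∨ ¬D(t))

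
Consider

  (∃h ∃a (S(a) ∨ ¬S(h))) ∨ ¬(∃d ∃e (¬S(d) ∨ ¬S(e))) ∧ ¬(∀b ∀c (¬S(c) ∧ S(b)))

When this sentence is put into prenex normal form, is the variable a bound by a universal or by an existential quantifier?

existential

Move each ¬ inward, flipping quantifiers it crosses:
  (∃h ∃a (S(a) ∨ ¬S(h))) ∨ (∀d ∀e (S(d) ∧ S(e))) ∧ (∃b ∃c (S(c) ∨ ¬S(b)))
Finally move all quantifiers to the prefix:
  ∃h ∃a ∀d ∀e ∃b ∃c (S(a) ∨ ¬S(h) ∨ S(d) ∧ S(e) ∧ (S(c) ∨ ¬S(b)))
The quantifier ∃a sits under an even number of negations, so it remains existential.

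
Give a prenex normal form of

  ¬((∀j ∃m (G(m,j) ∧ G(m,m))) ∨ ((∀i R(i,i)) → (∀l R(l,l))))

First replace A → B with ¬A ∨ B.
  ¬((∀j ∃m (G(m,j) ∧ G(m,m))) ∨ ¬(∀i R(i,i)) ∨ (∀l R(l,l)))
Move each ¬ inward, flipping quantifiers it crosses:
  (∃j ∀m (¬G(m,j) ∨ ¬G(m,m))) ∧ (∀i R(i,i)) ∧ (∃l ¬R(l,l))
All bound variables are already distinct, so no renaming is needed.
Finally move all quantifiers to the prefix:
  ∃j ∀m ∀i ∃l ((¬G(m,j) ∨ ¬G(m,m)) ∧ R(i,i) ∧ ¬R(l,l))

∃j ∀m ∀i ∃l ((¬G(m,j) ∨ ¬G(m,m)) ∧ R(i,i) ∧ ¬R(l,l))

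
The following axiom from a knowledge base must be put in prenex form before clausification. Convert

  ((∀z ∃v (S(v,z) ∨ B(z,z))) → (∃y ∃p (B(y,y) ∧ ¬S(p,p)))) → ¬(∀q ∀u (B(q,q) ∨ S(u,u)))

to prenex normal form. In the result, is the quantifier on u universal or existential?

existential

Rewrite implications/biconditionals: A → B as ¬A ∨ B.
  ¬(¬(∀z ∃v (S(v,z) ∨ B(z,z))) ∨ (∃y ∃p (B(y,y) ∧ ¬S(p,p)))) ∨ ¬(∀q ∀u (B(q,q) ∨ S(u,u)))
Drive negations inward (¬∀x A ≡ ∃x ¬A, ¬∃x A ≡ ∀x ¬A, De Morgan for ∧/∨):
  (∀z ∃v (S(v,z) ∨ B(z,z))) ∧ (∀y ∀p (¬B(y,y) ∨ S(p,p))) ∨ (∃q ∃u (¬B(q,q) ∧ ¬S(u,u)))
All bound variables are already distinct, so no renaming is needed.
Extract every quantifier outward, since the variables are now distinct and don't occur free across branches:
  ∀z ∃v ∀y ∀p ∃q ∃u ((S(v,z) ∨ B(z,z)) ∧ (¬B(y,y) ∨ S(p,p)) ∨ ¬B(q,q) ∧ ¬S(u,u))
The quantifier ∀u sits under an odd number of negations (counting the antecedent side of each →), so it flips to ∃u.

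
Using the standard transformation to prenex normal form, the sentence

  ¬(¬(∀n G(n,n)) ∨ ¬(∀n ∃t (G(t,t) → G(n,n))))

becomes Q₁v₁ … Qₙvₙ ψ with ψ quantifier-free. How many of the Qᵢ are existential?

First replace A → B with ¬A ∨ B.
  ¬(¬(∀n G(n,n)) ∨ ¬(∀n ∃t (¬G(t,t) ∨ G(n,n))))
Push ¬ through the quantifiers and connectives to reach negation normal form:
  (∀n G(n,n)) ∧ (∀n ∃t (¬G(t,t) ∨ G(n,n)))
Rename bound variables to avoid capture: n↦s.
  (∀n G(n,n)) ∧ (∀s ∃t (¬G(t,t) ∨ G(s,s)))
Extract every quantifier outward, since the variables are now distinct and don't occur free across branches:
  ∀n ∀s ∃t (G(n,n) ∧ (¬G(t,t) ∨ G(s,s)))
The prefix is ∀n ∀s ∃t: 2 universal, 1 existential.

1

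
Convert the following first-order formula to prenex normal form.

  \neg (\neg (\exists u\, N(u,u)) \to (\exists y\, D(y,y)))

\forall u\, \forall y\, (\neg N(u,u) \land \neg D(y,y))

Rewrite implications/biconditionals: A → B as ¬A ∨ B.
  \neg (\neg \neg (\exists u\, N(u,u)) \lor (\exists y\, D(y,y)))
Move each ¬ inward, flipping quantifiers it crosses:
  (\forall u\, \neg N(u,u)) \land (\forall y\, \neg D(y,y))
All bound variables are already distinct, so no renaming is needed.
Extract every quantifier outward, since the variables are now distinct and don't occur free across branches:
  \forall u\, \forall y\, (\neg N(u,u) \land \neg D(y,y))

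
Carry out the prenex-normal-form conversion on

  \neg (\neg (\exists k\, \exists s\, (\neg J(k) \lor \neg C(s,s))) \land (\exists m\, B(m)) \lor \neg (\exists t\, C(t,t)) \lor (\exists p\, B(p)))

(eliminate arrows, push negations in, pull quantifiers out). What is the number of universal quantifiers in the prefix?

Drive negations inward (¬∀x A ≡ ∃x ¬A, ¬∃x A ≡ ∀x ¬A, De Morgan for ∧/∨):
  ((\exists k\, \exists s\, (\neg J(k) \lor \neg C(s,s))) \lor (\forall m\, \neg B(m))) \land (\exists t\, C(t,t)) \land (\forall p\, \neg B(p))
All bound variables are already distinct, so no renaming is needed.
Pull the quantifiers to the front (each side's bound variable is not free in the other side):
  \exists k\, \exists s\, \forall m\, \exists t\, \forall p\, ((\neg J(k) \lor \neg C(s,s) \lor \neg B(m)) \land C(t,t) \land \neg B(p))
The prefix is \exists k \exists s \forall m \exists t \forall p: 2 universal, 3 existential.

2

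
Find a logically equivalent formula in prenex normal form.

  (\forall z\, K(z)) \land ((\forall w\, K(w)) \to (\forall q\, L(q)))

\forall z\, \exists w\, \forall q\, (K(z) \land (\neg K(w) \lor L(q)))

First replace A → B with ¬A ∨ B.
  (\forall z\, K(z)) \land (\neg (\forall w\, K(w)) \lor (\forall q\, L(q)))
Move each ¬ inward, flipping quantifiers it crosses:
  (\forall z\, K(z)) \land ((\exists w\, \neg K(w)) \lor (\forall q\, L(q)))
Pull the quantifiers to the front (each side's bound variable is not free in the other side):
  \forall z\, \exists w\, \forall q\, (K(z) \land (\neg K(w) \lor L(q)))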